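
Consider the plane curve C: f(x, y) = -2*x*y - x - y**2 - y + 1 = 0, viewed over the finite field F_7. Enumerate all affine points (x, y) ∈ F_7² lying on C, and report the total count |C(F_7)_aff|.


Affine F_7-points: {(1, 0), (1, 4), (2, 1), (5, 5), (6, 2), (6, 6)}; count = 6.

For each of the 49 pairs (x, y) ∈ F_7², evaluate f(x, y) mod 7. Record the zeros.
  x = 0: [0↦1, 1↦6, 2↦2, 3↦3, 4↦2, 5↦6, 6↦1]  zeros at y ∈ ∅
  x = 1: [0↦0, 1↦3, 2↦4, 3↦3, 4↦0, 5↦2, 6↦2]  zeros at y ∈ {0, 4}
  x = 2: [0↦6, 1↦0, 2↦6, 3↦3, 4↦5, 5↦5, 6↦3]  zeros at y ∈ {1}
  x = 3: [0↦5, 1↦4, 2↦1, 3↦3, 4↦3, 5↦1, 6↦4]  zeros at y ∈ ∅
  x = 4: [0↦4, 1↦1, 2↦3, 3↦3, 4↦1, 5↦4, 6↦5]  zeros at y ∈ ∅
  x = 5: [0↦3, 1↦5, 2↦5, 3↦3, 4↦6, 5↦0, 6↦6]  zeros at y ∈ {5}
  x = 6: [0↦2, 1↦2, 2↦0, 3↦3, 4↦4, 5↦3, 6↦0]  zeros at y ∈ {2, 6}
Collecting zeros: affine points = {(1, 0), (1, 4), (2, 1), (5, 5), (6, 2), (6, 6)}.
Total count |C(F_7)_aff| = 6.


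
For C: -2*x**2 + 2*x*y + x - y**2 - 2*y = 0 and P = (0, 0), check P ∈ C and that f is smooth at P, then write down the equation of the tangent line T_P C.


Tangent line at P: x - 2*y = 0.

Step 1: f(0, 0) = 0, so P lies on C.
Step 2: partial derivatives
  f_x(x, y) = -4*x + 2*y + 1, f_y(x, y) = 2*x - 2*y - 2.
  f_x(P) = 1, f_y(P) = -2 (gradient nonzero, so P is smooth).
Step 3: tangent line at P: 1·(x − 0) + -2·(y − 0) = 0.
Expanding: x - 2*y = 0.


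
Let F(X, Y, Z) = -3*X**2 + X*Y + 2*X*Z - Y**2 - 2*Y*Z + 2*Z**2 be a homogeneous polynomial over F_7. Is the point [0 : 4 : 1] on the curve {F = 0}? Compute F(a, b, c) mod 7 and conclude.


F(0,4,1) ≡ 6 (mod 7); P is NOT on the curve.

Evaluate F(0, 4, 1) term-by-term (mod 7).
  -3*X**2 ↦ -3·0·1·1 = 0
  X*Y ↦ 1·0·4·1 = 0
  2*X*Z ↦ 2·0·1·1 = 0
  -Y**2 ↦ -1·1·16·1 = -16
  -2*Y*Z ↦ -2·1·4·1 = -8
  2*Z**2 ↦ 2·1·1·1 = 2
Sum: F(0, 4, 1) = (0) + (0) + (0) + (-16) + (-8) + (2) = -22.
Reducing mod 7: -22 ≡ 6 (mod 7).
Since F(a, b, c) ≡ 6 ≠ 0 (mod 7), P does NOT lie on the curve.


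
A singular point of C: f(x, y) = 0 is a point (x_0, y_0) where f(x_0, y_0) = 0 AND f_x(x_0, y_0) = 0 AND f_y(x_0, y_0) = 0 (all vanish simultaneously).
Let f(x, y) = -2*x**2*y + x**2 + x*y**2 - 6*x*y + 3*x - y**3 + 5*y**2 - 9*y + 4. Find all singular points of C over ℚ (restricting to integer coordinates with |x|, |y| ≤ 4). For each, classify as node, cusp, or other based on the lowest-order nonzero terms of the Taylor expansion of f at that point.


Singular points: {(-1, 1)}; classification: node.

Compute partial derivatives:
  f_x = -4*x*y + 2*x + y**2 - 6*y + 3.
  f_y = -2*x**2 + 2*x*y - 6*x - 3*y**2 + 10*y - 9.
Scan x_0 ∈ {−4, ..., 4}. For each x_0, f_y(x_0, y) is a polynomial in y; find its integer roots y ∈ {−4, ..., 4}, then test f_x and f at those candidates.
  x = -4: f_y(-4, y) = -3*y**2 + 2*y - 17; no integer root y with |y| ≤ 4.
  x = -3: f_y(-3, y) = -3*y**2 + 4*y - 9; no integer root y with |y| ≤ 4.
  x = -2: f_y(-2, y) = -3*y**2 + 6*y - 5; no integer root y with |y| ≤ 4.
  x = -1: f_y(-1, y) = -3*y**2 + 8*y - 5; vanishes at y ∈ {1}. (-1, 1): f_x = 0, f = 0 — SINGULAR.
  x = 0: f_y(0, y) = -3*y**2 + 10*y - 9; no integer root y with |y| ≤ 4.
  x = 1: f_y(1, y) = -3*y**2 + 12*y - 17; no integer root y with |y| ≤ 4.
  x = 2: f_y(2, y) = -3*y**2 + 14*y - 29; no integer root y with |y| ≤ 4.
  x = 3: f_y(3, y) = -3*y**2 + 16*y - 45; no integer root y with |y| ≤ 4.
  x = 4: f_y(4, y) = -3*y**2 + 18*y - 65; no integer root y with |y| ≤ 4.
Only singular point on the grid: (-1, 1).
Classify: substitute x = -1 + u, y = 1 + v and expand: f = -2*u**2*v - u**2 + u*v**2 - v**3 + v**2.
No constant or linear terms (consistent with a singular point). Quadratic part: -u**2 + v**2. Cubic part: -2*u**2*v + u*v**2 - v**3.
The quadratic part v**2 - u**2 = (v − u)(v + u) splits into two distinct linear factors, so there are two distinct tangent lines y − 1 = ±(x − -1) — this is a node (ordinary double point).
Classification: node.


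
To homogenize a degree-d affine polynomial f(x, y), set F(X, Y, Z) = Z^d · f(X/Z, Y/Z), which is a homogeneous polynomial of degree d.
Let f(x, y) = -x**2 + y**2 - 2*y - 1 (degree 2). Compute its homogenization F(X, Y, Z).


F(X, Y, Z) = -X**2 + Y**2 - 2*Y*Z - Z**2

deg(f) = 2.
Substitute x = X/Z, y = Y/Z into f, then multiply by Z^2.
  monomial -1·x^2·y^0 ↦ -1·X^2·Y^0·Z^0.
  monomial 1·x^0·y^2 ↦ 1·X^0·Y^2·Z^0.
  monomial -2·x^0·y^1 ↦ -2·X^0·Y^1·Z^1.
  monomial -1·x^0·y^0 ↦ -1·X^0·Y^0·Z^2.
Collecting: F(X, Y, Z) = -X**2 + Y**2 - 2*Y*Z - Z**2.


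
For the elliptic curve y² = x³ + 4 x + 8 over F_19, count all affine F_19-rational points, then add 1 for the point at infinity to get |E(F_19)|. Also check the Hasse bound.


Affine points = {(2, 9), (2, 10), (3, 3), (3, 16), (5, 1), (5, 18), (6, 1), (6, 18), (8, 1), (8, 18), (12, 6), (12, 13), (15, 2), (15, 17), (16, 8), (16, 11), (17, 7), (17, 12)}; affine count = 18; |E(F_19)| = 19.

Discriminant check: Δ ∝ 4a³ + 27b² = 4·4³ + 27·8² = 4·64 + 27·64 ≡ 8 (mod 19). Nonzero ⇒ E is nonsingular.
For each x ∈ F_19, compute rhs = x³ + 4·x + 8 mod 19, then count y ∈ F_19 with y² ≡ rhs.
  x = 0: rhs = 8, matching y values: none (0 points).
  x = 1: rhs = 13, matching y values: none (0 points).
  x = 2: rhs = 5, matching y values: 9, 10 (2 points).
  x = 3: rhs = 9, matching y values: 3, 16 (2 points).
  x = 4: rhs = 12, matching y values: none (0 points).
  x = 5: rhs = 1, matching y values: 1, 18 (2 points).
  x = 6: rhs = 1, matching y values: 1, 18 (2 points).
  x = 7: rhs = 18, matching y values: none (0 points).
  x = 8: rhs = 1, matching y values: 1, 18 (2 points).
  x = 9: rhs = 13, matching y values: none (0 points).
  x = 10: rhs = 3, matching y values: none (0 points).
  x = 11: rhs = 15, matching y values: none (0 points).
  x = 12: rhs = 17, matching y values: 6, 13 (2 points).
  x = 13: rhs = 15, matching y values: none (0 points).
  x = 14: rhs = 15, matching y values: none (0 points).
  x = 15: rhs = 4, matching y values: 2, 17 (2 points).
  x = 16: rhs = 7, matching y values: 8, 11 (2 points).
  x = 17: rhs = 11, matching y values: 7, 12 (2 points).
  x = 18: rhs = 3, matching y values: none (0 points).
Total affine count: 18.
Full point count |E(F_19)| = 18 + 1 = 19.
Hasse bound: |19 − (19+1)| = |-1| = 1 ≤ 2√19 ≈ 8.7178 ✓.


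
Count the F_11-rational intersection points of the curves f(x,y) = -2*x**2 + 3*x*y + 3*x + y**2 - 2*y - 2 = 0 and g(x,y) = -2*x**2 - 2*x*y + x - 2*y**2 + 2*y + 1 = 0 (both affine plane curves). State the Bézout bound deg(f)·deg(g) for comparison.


Common zeros: {(10, 1)}; count = 1; Bézout bound = 4.

deg(f) = 2, deg(g) = 2, so Bézout bound = 4.
Scan x ∈ F_11. For each x, list the y ∈ F_11 with f(x, y) ≡ 0 and those with g(x, y) ≡ 0 (mod 11); the common zeros in that column are the intersection.
  x = 0: f ≡ 0 at y ∈ {6, 7}; g ≡ 0 at y ∈ {3, 9}; common: ∅.
  x = 1: f ≡ 0 at y ∈ {3, 7}; g ≡ 0 at y ∈ {0}; common: ∅.
  x = 2: f ≡ 0 at y ∈ ∅; g ≡ 0 at y ∈ ∅; common: ∅.
  x = 3: f ≡ 0 at y ∈ {0, 4}; g ≡ 0 at y ∈ {3, 6}; common: ∅.
  x = 4: f ≡ 0 at y ∈ {0, 1}; g ≡ 0 at y ∈ ∅; common: ∅.
  x = 5: f ≡ 0 at y ∈ {3, 6}; g ≡ 0 at y ∈ {0, 7}; common: ∅.
  x = 6: f ≡ 0 at y ∈ ∅; g ≡ 0 at y ∈ {1, 5}; common: ∅.
  x = 7: f ≡ 0 at y ∈ ∅; g ≡ 0 at y ∈ ∅; common: ∅.
  x = 8: f ≡ 0 at y ∈ ∅; g ≡ 0 at y ∈ {6, 9}; common: ∅.
  x = 9: f ≡ 0 at y ∈ ∅; g ≡ 0 at y ∈ ∅; common: ∅.
  x = 10: f ≡ 0 at y ∈ {1, 4}; g ≡ 0 at y ∈ {1}; common: {1}.
Collecting: common zeros = {(10, 1)}, so the count is 1.
Comparison with the Bézout bound: 1 ≤ 4 = deg(f)·deg(g), as expected for curves with no common component (the affine F_11-count falls short of the bound because intersections may lie at infinity, over extension fields, or carry multiplicity).


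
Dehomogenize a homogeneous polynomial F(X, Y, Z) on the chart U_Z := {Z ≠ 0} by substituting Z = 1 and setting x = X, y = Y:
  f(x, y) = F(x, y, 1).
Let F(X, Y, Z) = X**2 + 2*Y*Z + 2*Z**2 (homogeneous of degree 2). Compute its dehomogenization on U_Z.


f(x, y) = x**2 + 2*y + 2

On U_Z we set Z = 1. Each monomial c·X^i·Y^j·Z^k in F becomes c·x^i·y^j·1^k = c·x^i·y^j.
Substituting Z = 1: F(X, Y, 1) = x**2 + 2*y + 2.
Note: deg(f) ≤ deg(F) = 2; strict inequality happens when F is divisible by Z (lost terms).


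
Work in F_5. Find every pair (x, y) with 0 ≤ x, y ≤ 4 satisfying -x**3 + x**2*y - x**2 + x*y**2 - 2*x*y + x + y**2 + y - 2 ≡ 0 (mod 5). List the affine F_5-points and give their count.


Affine F_5-points: {(0, 1), (0, 3), (1, 2), (1, 3), (2, 4), (3, 0), (3, 4), (4, 2)}; count = 8.

For each of the 25 pairs (x, y) ∈ F_5², evaluate f(x, y) mod 5. Record the zeros.
  x = 0: [0↦3, 1↦0, 2↦4, 3↦0, 4↦3]  zeros at y ∈ {1, 3}
  x = 1: [0↦2, 1↦4, 2↦0, 3↦0, 4↦4]  zeros at y ∈ {2, 3}
  x = 2: [0↦3, 1↦2, 2↦2, 3↦3, 4↦0]  zeros at y ∈ {4}
  x = 3: [0↦0, 1↦3, 2↦4, 3↦3, 4↦0]  zeros at y ∈ {0, 4}
  x = 4: [0↦2, 1↦1, 2↦0, 3↦4, 4↦3]  zeros at y ∈ {2}
Collecting zeros: affine points = {(0, 1), (0, 3), (1, 2), (1, 3), (2, 4), (3, 0), (3, 4), (4, 2)}.
Total count |C(F_5)_aff| = 8.


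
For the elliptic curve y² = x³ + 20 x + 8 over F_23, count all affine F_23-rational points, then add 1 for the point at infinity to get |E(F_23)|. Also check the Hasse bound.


Affine points = {(0, 10), (0, 13), (1, 11), (1, 12), (3, 7), (3, 16), (5, 7), (5, 16), (7, 10), (7, 13), (8, 6), (8, 17), (10, 9), (10, 14), (11, 8), (11, 15), (13, 2), (13, 21), (15, 7), (15, 16), (16, 10), (16, 13), (18, 6), (18, 17), (19, 5), (19, 18), (20, 6), (20, 17), (21, 11), (21, 12)}; affine count = 30; |E(F_23)| = 31.

Discriminant check: Δ ∝ 4a³ + 27b² = 4·20³ + 27·8² = 4·8000 + 27·64 ≡ 10 (mod 23). Nonzero ⇒ E is nonsingular.
For each x ∈ F_23, compute rhs = x³ + 20·x + 8 mod 23, then count y ∈ F_23 with y² ≡ rhs.
  x = 0: rhs = 8, matching y values: 10, 13 (2 points).
  x = 1: rhs = 6, matching y values: 11, 12 (2 points).
  x = 2: rhs = 10, matching y values: none (0 points).
  x = 3: rhs = 3, matching y values: 7, 16 (2 points).
  x = 4: rhs = 14, matching y values: none (0 points).
  x = 5: rhs = 3, matching y values: 7, 16 (2 points).
  x = 6: rhs = 22, matching y values: none (0 points).
  x = 7: rhs = 8, matching y values: 10, 13 (2 points).
  x = 8: rhs = 13, matching y values: 6, 17 (2 points).
  x = 9: rhs = 20, matching y values: none (0 points).
  x = 10: rhs = 12, matching y values: 9, 14 (2 points).
  x = 11: rhs = 18, matching y values: 8, 15 (2 points).
  x = 12: rhs = 21, matching y values: none (0 points).
  x = 13: rhs = 4, matching y values: 2, 21 (2 points).
  x = 14: rhs = 19, matching y values: none (0 points).
  x = 15: rhs = 3, matching y values: 7, 16 (2 points).
  x = 16: rhs = 8, matching y values: 10, 13 (2 points).
  x = 17: rhs = 17, matching y values: none (0 points).
  x = 18: rhs = 13, matching y values: 6, 17 (2 points).
  x = 19: rhs = 2, matching y values: 5, 18 (2 points).
  x = 20: rhs = 13, matching y values: 6, 17 (2 points).
  x = 21: rhs = 6, matching y values: 11, 12 (2 points).
  x = 22: rhs = 10, matching y values: none (0 points).
Total affine count: 30.
Full point count |E(F_23)| = 30 + 1 = 31.
Hasse bound: |31 − (23+1)| = |7| = 7 ≤ 2√23 ≈ 9.5917 ✓.


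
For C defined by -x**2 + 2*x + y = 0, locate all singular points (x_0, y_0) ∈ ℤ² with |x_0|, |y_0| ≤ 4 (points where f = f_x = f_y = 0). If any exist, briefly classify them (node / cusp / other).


No singular points in the scanned grid; C is smooth there.

Compute partial derivatives:
  f_x = 2 - 2*x.
  f_y = 1.
f_y = 1 is a nonzero constant, so f_y never vanishes: no point (x, y) can satisfy f = f_x = f_y = 0. In particular no (x, y) ∈ {−4, ..., 4}² is singular; the curve is smooth.


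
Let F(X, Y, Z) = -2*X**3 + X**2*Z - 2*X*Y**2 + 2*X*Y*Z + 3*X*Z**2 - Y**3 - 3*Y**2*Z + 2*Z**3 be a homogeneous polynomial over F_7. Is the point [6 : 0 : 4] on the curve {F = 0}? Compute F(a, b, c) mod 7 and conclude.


F(6,0,4) ≡ 2 (mod 7); P is NOT on the curve.

Evaluate F(6, 0, 4) term-by-term (mod 7).
  -2*X**3 ↦ -2·216·1·1 = -432
  X**2*Z ↦ 1·36·1·4 = 144
  -2*X*Y**2 ↦ -2·6·0·1 = 0
  2*X*Y*Z ↦ 2·6·0·4 = 0
  3*X*Z**2 ↦ 3·6·1·16 = 288
  -Y**3 ↦ -1·1·0·1 = 0
  -3*Y**2*Z ↦ -3·1·0·4 = 0
  2*Z**3 ↦ 2·1·1·64 = 128
Sum: F(6, 0, 4) = (-432) + (144) + (0) + (0) + (288) + (0) + (0) + (128) = 128.
Reducing mod 7: 128 ≡ 2 (mod 7).
Since F(a, b, c) ≡ 2 ≠ 0 (mod 7), P does NOT lie on the curve.


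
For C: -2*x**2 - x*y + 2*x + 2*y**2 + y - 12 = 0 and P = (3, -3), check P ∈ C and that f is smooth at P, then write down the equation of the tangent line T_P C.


Tangent line at P: -7*x - 14*y - 21 = 0.

Step 1: f(3, -3) = 0, so P lies on C.
Step 2: partial derivatives
  f_x(x, y) = -4*x - y + 2, f_y(x, y) = -x + 4*y + 1.
  f_x(P) = -7, f_y(P) = -14 (gradient nonzero, so P is smooth).
Step 3: tangent line at P: -7·(x − 3) + -14·(y − -3) = 0.
Expanding: -7*x - 14*y - 21 = 0.


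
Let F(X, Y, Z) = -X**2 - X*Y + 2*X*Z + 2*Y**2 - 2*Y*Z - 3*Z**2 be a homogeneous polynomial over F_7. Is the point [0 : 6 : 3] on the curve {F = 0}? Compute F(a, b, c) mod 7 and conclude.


F(0,6,3) ≡ 2 (mod 7); P is NOT on the curve.

Evaluate F(0, 6, 3) term-by-term (mod 7).
  -X**2 ↦ -1·0·1·1 = 0
  -X*Y ↦ -1·0·6·1 = 0
  2*X*Z ↦ 2·0·1·3 = 0
  2*Y**2 ↦ 2·1·36·1 = 72
  -2*Y*Z ↦ -2·1·6·3 = -36
  -3*Z**2 ↦ -3·1·1·9 = -27
Sum: F(0, 6, 3) = (0) + (0) + (0) + (72) + (-36) + (-27) = 9.
Reducing mod 7: 9 ≡ 2 (mod 7).
Since F(a, b, c) ≡ 2 ≠ 0 (mod 7), P does NOT lie on the curve.


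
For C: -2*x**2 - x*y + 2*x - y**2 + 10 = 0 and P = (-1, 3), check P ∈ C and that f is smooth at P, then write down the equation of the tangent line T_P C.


Tangent line at P: 3*x - 5*y + 18 = 0.

Step 1: f(-1, 3) = 0, so P lies on C.
Step 2: partial derivatives
  f_x(x, y) = -4*x - y + 2, f_y(x, y) = -x - 2*y.
  f_x(P) = 3, f_y(P) = -5 (gradient nonzero, so P is smooth).
Step 3: tangent line at P: 3·(x − -1) + -5·(y − 3) = 0.
Expanding: 3*x - 5*y + 18 = 0.


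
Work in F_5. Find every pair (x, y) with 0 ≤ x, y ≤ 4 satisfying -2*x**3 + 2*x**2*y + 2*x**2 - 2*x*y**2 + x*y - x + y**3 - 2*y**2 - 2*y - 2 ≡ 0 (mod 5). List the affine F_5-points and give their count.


Affine F_5-points: {(0, 1), (1, 1), (2, 3)}; count = 3.

For each of the 25 pairs (x, y) ∈ F_5², evaluate f(x, y) mod 5. Record the zeros.
  x = 0: [0↦3, 1↦0, 2↦4, 3↦1, 4↦2]  zeros at y ∈ {1}
  x = 1: [0↦2, 1↦0, 2↦1, 3↦1, 4↦1]  zeros at y ∈ {1}
  x = 2: [0↦3, 1↦1, 2↦3, 3↦0, 4↦3]  zeros at y ∈ {3}
  x = 3: [0↦4, 1↦1, 2↦3, 3↦1, 4↦1]  zeros at y ∈ ∅
  x = 4: [0↦3, 1↦3, 2↦4, 3↦2, 4↦3]  zeros at y ∈ ∅
Collecting zeros: affine points = {(0, 1), (1, 1), (2, 3)}.
Total count |C(F_5)_aff| = 3.


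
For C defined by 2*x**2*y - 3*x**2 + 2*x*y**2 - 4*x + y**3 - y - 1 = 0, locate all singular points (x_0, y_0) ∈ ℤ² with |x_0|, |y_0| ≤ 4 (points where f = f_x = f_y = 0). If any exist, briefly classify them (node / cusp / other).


Singular points: {(-1, 1)}; classification: node.

Compute partial derivatives:
  f_x = 4*x*y - 6*x + 2*y**2 - 4.
  f_y = 2*x**2 + 4*x*y + 3*y**2 - 1.
Scan x_0 ∈ {−4, ..., 4}. For each x_0, f_y(x_0, y) is a polynomial in y; find its integer roots y ∈ {−4, ..., 4}, then test f_x and f at those candidates.
  x = -4: f_y(-4, y) = 3*y**2 - 16*y + 31; no integer root y with |y| ≤ 4.
  x = -3: f_y(-3, y) = 3*y**2 - 12*y + 17; no integer root y with |y| ≤ 4.
  x = -2: f_y(-2, y) = 3*y**2 - 8*y + 7; no integer root y with |y| ≤ 4.
  x = -1: f_y(-1, y) = 3*y**2 - 4*y + 1; vanishes at y ∈ {1}. (-1, 1): f_x = 0, f = 0 — SINGULAR.
  x = 0: f_y(0, y) = 3*y**2 - 1; no integer root y with |y| ≤ 4.
  x = 1: f_y(1, y) = 3*y**2 + 4*y + 1; vanishes at y ∈ {-1}. (1, -1): f_x = -12 ≠ 0.
  x = 2: f_y(2, y) = 3*y**2 + 8*y + 7; no integer root y with |y| ≤ 4.
  x = 3: f_y(3, y) = 3*y**2 + 12*y + 17; no integer root y with |y| ≤ 4.
  x = 4: f_y(4, y) = 3*y**2 + 16*y + 31; no integer root y with |y| ≤ 4.
Only singular point on the grid: (-1, 1).
Classify: substitute x = -1 + u, y = 1 + v and expand: f = 2*u**2*v - u**2 + 2*u*v**2 + v**3 + v**2.
No constant or linear terms (consistent with a singular point). Quadratic part: -u**2 + v**2. Cubic part: 2*u**2*v + 2*u*v**2 + v**3.
The quadratic part v**2 - u**2 = (v − u)(v + u) splits into two distinct linear factors, so there are two distinct tangent lines y − 1 = ±(x − -1) — this is a node (ordinary double point).
Classification: node.


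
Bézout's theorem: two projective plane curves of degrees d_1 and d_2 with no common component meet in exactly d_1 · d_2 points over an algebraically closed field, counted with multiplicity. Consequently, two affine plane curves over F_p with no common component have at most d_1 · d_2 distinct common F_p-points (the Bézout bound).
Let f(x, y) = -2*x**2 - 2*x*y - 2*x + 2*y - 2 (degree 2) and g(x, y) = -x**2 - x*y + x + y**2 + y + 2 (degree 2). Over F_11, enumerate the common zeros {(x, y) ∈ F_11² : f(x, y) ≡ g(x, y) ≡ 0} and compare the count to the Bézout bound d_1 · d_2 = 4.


Common zeros: {(7, 7), (9, 1)}; count = 2; Bézout bound = 4.

deg(f) = 2, deg(g) = 2, so Bézout bound = 4.
Scan x ∈ F_11. For each x, list the y ∈ F_11 with f(x, y) ≡ 0 and those with g(x, y) ≡ 0 (mod 11); the common zeros in that column are the intersection.
  x = 0: f ≡ 0 at y ∈ {1}; g ≡ 0 at y ∈ {4, 6}; common: ∅.
  x = 1: f ≡ 0 at y ∈ ∅; g ≡ 0 at y ∈ {3, 8}; common: ∅.
  x = 2: f ≡ 0 at y ∈ {4}; g ≡ 0 at y ∈ {0, 1}; common: ∅.
  x = 3: f ≡ 0 at y ∈ {10}; g ≡ 0 at y ∈ {5, 8}; common: ∅.
  x = 4: f ≡ 0 at y ∈ {4}; g ≡ 0 at y ∈ {5, 9}; common: ∅.
  x = 5: f ≡ 0 at y ∈ {6}; g ≡ 0 at y ∈ {2}; common: ∅.
  x = 6: f ≡ 0 at y ∈ {9}; g ≡ 0 at y ∈ {6, 10}; common: ∅.
  x = 7: f ≡ 0 at y ∈ {7}; g ≡ 0 at y ∈ {7, 10}; common: {7}.
  x = 8: f ≡ 0 at y ∈ {10}; g ≡ 0 at y ∈ {3, 4}; common: ∅.
  x = 9: f ≡ 0 at y ∈ {1}; g ≡ 0 at y ∈ {1, 7}; common: {1}.
  x = 10: f ≡ 0 at y ∈ {6}; g ≡ 0 at y ∈ {0, 9}; common: ∅.
Collecting: common zeros = {(7, 7), (9, 1)}, so the count is 2.
Comparison with the Bézout bound: 2 ≤ 4 = deg(f)·deg(g), as expected for curves with no common component (the affine F_11-count falls short of the bound because intersections may lie at infinity, over extension fields, or carry multiplicity).


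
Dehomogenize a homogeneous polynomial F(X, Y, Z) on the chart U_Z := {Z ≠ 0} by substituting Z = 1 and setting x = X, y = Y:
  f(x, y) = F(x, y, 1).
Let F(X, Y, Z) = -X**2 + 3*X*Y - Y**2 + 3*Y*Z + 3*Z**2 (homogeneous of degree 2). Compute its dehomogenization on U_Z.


f(x, y) = -x**2 + 3*x*y - y**2 + 3*y + 3

On U_Z we set Z = 1. Each monomial c·X^i·Y^j·Z^k in F becomes c·x^i·y^j·1^k = c·x^i·y^j.
Substituting Z = 1: F(X, Y, 1) = -x**2 + 3*x*y - y**2 + 3*y + 3.
Note: deg(f) ≤ deg(F) = 2; strict inequality happens when F is divisible by Z (lost terms).


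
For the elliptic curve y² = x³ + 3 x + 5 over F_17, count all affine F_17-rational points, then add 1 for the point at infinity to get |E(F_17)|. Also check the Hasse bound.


Affine points = {(1, 3), (1, 14), (2, 6), (2, 11), (4, 8), (4, 9), (5, 3), (5, 14), (6, 1), (6, 16), (9, 8), (9, 9), (10, 7), (10, 10), (11, 3), (11, 14), (12, 1), (12, 16), (15, 5), (15, 12), (16, 1), (16, 16)}; affine count = 22; |E(F_17)| = 23.

Discriminant check: Δ ∝ 4a³ + 27b² = 4·3³ + 27·5² = 4·27 + 27·25 ≡ 1 (mod 17). Nonzero ⇒ E is nonsingular.
For each x ∈ F_17, compute rhs = x³ + 3·x + 5 mod 17, then count y ∈ F_17 with y² ≡ rhs.
  x = 0: rhs = 5, matching y values: none (0 points).
  x = 1: rhs = 9, matching y values: 3, 14 (2 points).
  x = 2: rhs = 2, matching y values: 6, 11 (2 points).
  x = 3: rhs = 7, matching y values: none (0 points).
  x = 4: rhs = 13, matching y values: 8, 9 (2 points).
  x = 5: rhs = 9, matching y values: 3, 14 (2 points).
  x = 6: rhs = 1, matching y values: 1, 16 (2 points).
  x = 7: rhs = 12, matching y values: none (0 points).
  x = 8: rhs = 14, matching y values: none (0 points).
  x = 9: rhs = 13, matching y values: 8, 9 (2 points).
  x = 10: rhs = 15, matching y values: 7, 10 (2 points).
  x = 11: rhs = 9, matching y values: 3, 14 (2 points).
  x = 12: rhs = 1, matching y values: 1, 16 (2 points).
  x = 13: rhs = 14, matching y values: none (0 points).
  x = 14: rhs = 3, matching y values: none (0 points).
  x = 15: rhs = 8, matching y values: 5, 12 (2 points).
  x = 16: rhs = 1, matching y values: 1, 16 (2 points).
Total affine count: 22.
Full point count |E(F_17)| = 22 + 1 = 23.
Hasse bound: |23 − (17+1)| = |5| = 5 ≤ 2√17 ≈ 8.2462 ✓.


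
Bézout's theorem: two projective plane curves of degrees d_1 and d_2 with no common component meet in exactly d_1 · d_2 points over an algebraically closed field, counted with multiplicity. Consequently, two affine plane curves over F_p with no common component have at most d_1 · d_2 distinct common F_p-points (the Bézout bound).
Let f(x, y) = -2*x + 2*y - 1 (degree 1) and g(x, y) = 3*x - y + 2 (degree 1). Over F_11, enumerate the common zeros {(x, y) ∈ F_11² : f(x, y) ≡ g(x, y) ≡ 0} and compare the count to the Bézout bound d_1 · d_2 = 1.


Common zeros: {(2, 8)}; count = 1; Bézout bound = 1.

deg(f) = 1, deg(g) = 1, so Bézout bound = 1.
Scan x ∈ F_11. For each x, list the y ∈ F_11 with f(x, y) ≡ 0 and those with g(x, y) ≡ 0 (mod 11); the common zeros in that column are the intersection.
  x = 0: f ≡ 0 at y ∈ {6}; g ≡ 0 at y ∈ {2}; common: ∅.
  x = 1: f ≡ 0 at y ∈ {7}; g ≡ 0 at y ∈ {5}; common: ∅.
  x = 2: f ≡ 0 at y ∈ {8}; g ≡ 0 at y ∈ {8}; common: {8}.
  x = 3: f ≡ 0 at y ∈ {9}; g ≡ 0 at y ∈ {0}; common: ∅.
  x = 4: f ≡ 0 at y ∈ {10}; g ≡ 0 at y ∈ {3}; common: ∅.
  x = 5: f ≡ 0 at y ∈ {0}; g ≡ 0 at y ∈ {6}; common: ∅.
  x = 6: f ≡ 0 at y ∈ {1}; g ≡ 0 at y ∈ {9}; common: ∅.
  x = 7: f ≡ 0 at y ∈ {2}; g ≡ 0 at y ∈ {1}; common: ∅.
  x = 8: f ≡ 0 at y ∈ {3}; g ≡ 0 at y ∈ {4}; common: ∅.
  x = 9: f ≡ 0 at y ∈ {4}; g ≡ 0 at y ∈ {7}; common: ∅.
  x = 10: f ≡ 0 at y ∈ {5}; g ≡ 0 at y ∈ {10}; common: ∅.
Collecting: common zeros = {(2, 8)}, so the count is 1.
Comparison with the Bézout bound: 1 ≤ 1 = deg(f)·deg(g), as expected for curves with no common component (the bound is attained).


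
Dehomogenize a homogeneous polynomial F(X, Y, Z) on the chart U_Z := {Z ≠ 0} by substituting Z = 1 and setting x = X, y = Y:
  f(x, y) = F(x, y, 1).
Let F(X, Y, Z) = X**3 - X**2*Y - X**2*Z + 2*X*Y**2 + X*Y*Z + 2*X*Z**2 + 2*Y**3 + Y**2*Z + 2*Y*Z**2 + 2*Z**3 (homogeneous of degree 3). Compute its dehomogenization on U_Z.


f(x, y) = x**3 - x**2*y - x**2 + 2*x*y**2 + x*y + 2*x + 2*y**3 + y**2 + 2*y + 2

On U_Z we set Z = 1. Each monomial c·X^i·Y^j·Z^k in F becomes c·x^i·y^j·1^k = c·x^i·y^j.
Substituting Z = 1: F(X, Y, 1) = x**3 - x**2*y - x**2 + 2*x*y**2 + x*y + 2*x + 2*y**3 + y**2 + 2*y + 2.
Note: deg(f) ≤ deg(F) = 3; strict inequality happens when F is divisible by Z (lost terms).


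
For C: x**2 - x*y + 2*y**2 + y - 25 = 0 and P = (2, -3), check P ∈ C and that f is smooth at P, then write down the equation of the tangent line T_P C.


Tangent line at P: 7*x - 13*y - 53 = 0.

Step 1: f(2, -3) = 0, so P lies on C.
Step 2: partial derivatives
  f_x(x, y) = 2*x - y, f_y(x, y) = -x + 4*y + 1.
  f_x(P) = 7, f_y(P) = -13 (gradient nonzero, so P is smooth).
Step 3: tangent line at P: 7·(x − 2) + -13·(y − -3) = 0.
Expanding: 7*x - 13*y - 53 = 0.


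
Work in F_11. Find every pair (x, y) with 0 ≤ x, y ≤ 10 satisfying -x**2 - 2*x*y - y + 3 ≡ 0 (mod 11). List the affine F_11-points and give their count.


Affine F_11-points: {(0, 3), (1, 8), (2, 2), (3, 7), (4, 1), (5, 0), (5, 1), (5, 2), (5, 3), (5, 4), (5, 5), (5, 6), (5, 7), (5, 8), (5, 9), (5, 10), (6, 0), (7, 5), (8, 10), (9, 4), (10, 9)}; count = 21.

For each of the 121 pairs (x, y) ∈ F_11², evaluate f(x, y) mod 11. Record the zeros.
  x = 0: [0↦3, 1↦2, 2↦1, 3↦0, 4↦10, 5↦9, 6↦8, 7↦7, 8↦6, 9↦5, 10↦4]  zeros at y ∈ {3}
  x = 1: [0↦2, 1↦10, 2↦7, 3↦4, 4↦1, 5↦9, 6↦6, 7↦3, 8↦0, 9↦8, 10↦5]  zeros at y ∈ {8}
  x = 2: [0↦10, 1↦5, 2↦0, 3↦6, 4↦1, 5↦7, 6↦2, 7↦8, 8↦3, 9↦9, 10↦4]  zeros at y ∈ {2}
  x = 3: [0↦5, 1↦9, 2↦2, 3↦6, 4↦10, 5↦3, 6↦7, 7↦0, 8↦4, 9↦8, 10↦1]  zeros at y ∈ {7}
  x = 4: [0↦9, 1↦0, 2↦2, 3↦4, 4↦6, 5↦8, 6↦10, 7↦1, 8↦3, 9↦5, 10↦7]  zeros at y ∈ {1}
  x = 5: [0↦0, 1↦0, 2↦0, 3↦0, 4↦0, 5↦0, 6↦0, 7↦0, 8↦0, 9↦0, 10↦0]  zeros at y ∈ {0, 1, 2, 3, 4, 5, 6, 7, 8, 9, 10}
  x = 6: [0↦0, 1↦9, 2↦7, 3↦5, 4↦3, 5↦1, 6↦10, 7↦8, 8↦6, 9↦4, 10↦2]  zeros at y ∈ {0}
  x = 7: [0↦9, 1↦5, 2↦1, 3↦8, 4↦4, 5↦0, 6↦7, 7↦3, 8↦10, 9↦6, 10↦2]  zeros at y ∈ {5}
  x = 8: [0↦5, 1↦10, 2↦4, 3↦9, 4↦3, 5↦8, 6↦2, 7↦7, 8↦1, 9↦6, 10↦0]  zeros at y ∈ {10}
  x = 9: [0↦10, 1↦2, 2↦5, 3↦8, 4↦0, 5↦3, 6↦6, 7↦9, 8↦1, 9↦4, 10↦7]  zeros at y ∈ {4}
  x = 10: [0↦2, 1↦3, 2↦4, 3↦5, 4↦6, 5↦7, 6↦8, 7↦9, 8↦10, 9↦0, 10↦1]  zeros at y ∈ {9}
Collecting zeros: affine points = {(0, 3), (1, 8), (2, 2), (3, 7), (4, 1), (5, 0), (5, 1), (5, 2), (5, 3), (5, 4), (5, 5), (5, 6), (5, 7), (5, 8), (5, 9), (5, 10), (6, 0), (7, 5), (8, 10), (9, 4), (10, 9)}.
Total count |C(F_11)_aff| = 21.


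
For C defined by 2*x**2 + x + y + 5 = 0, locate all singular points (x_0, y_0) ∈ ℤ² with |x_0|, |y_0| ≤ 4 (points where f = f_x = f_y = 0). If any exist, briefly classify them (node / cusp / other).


No singular points in the scanned grid; C is smooth there.

Compute partial derivatives:
  f_x = 4*x + 1.
  f_y = 1.
f_y = 1 is a nonzero constant, so f_y never vanishes: no point (x, y) can satisfy f = f_x = f_y = 0. In particular no (x, y) ∈ {−4, ..., 4}² is singular; the curve is smooth.


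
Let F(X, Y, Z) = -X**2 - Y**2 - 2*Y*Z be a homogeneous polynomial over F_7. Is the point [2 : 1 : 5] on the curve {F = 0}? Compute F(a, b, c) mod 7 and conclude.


F(2,1,5) ≡ 6 (mod 7); P is NOT on the curve.

Evaluate F(2, 1, 5) term-by-term (mod 7).
  -X**2 ↦ -1·4·1·1 = -4
  -Y**2 ↦ -1·1·1·1 = -1
  -2*Y*Z ↦ -2·1·1·5 = -10
Sum: F(2, 1, 5) = (-4) + (-1) + (-10) = -15.
Reducing mod 7: -15 ≡ 6 (mod 7).
Since F(a, b, c) ≡ 6 ≠ 0 (mod 7), P does NOT lie on the curve.


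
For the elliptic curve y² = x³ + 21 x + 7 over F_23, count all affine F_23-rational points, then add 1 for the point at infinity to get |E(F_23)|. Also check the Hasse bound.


Affine points = {(1, 11), (1, 12), (6, 2), (6, 21), (12, 3), (12, 20), (13, 4), (13, 19), (14, 3), (14, 20), (16, 0), (20, 3), (20, 20), (21, 7), (21, 16), (22, 10), (22, 13)}; affine count = 17; |E(F_23)| = 18.

Discriminant check: Δ ∝ 4a³ + 27b² = 4·21³ + 27·7² = 4·9261 + 27·49 ≡ 3 (mod 23). Nonzero ⇒ E is nonsingular.
For each x ∈ F_23, compute rhs = x³ + 21·x + 7 mod 23, then count y ∈ F_23 with y² ≡ rhs.
  x = 0: rhs = 7, matching y values: none (0 points).
  x = 1: rhs = 6, matching y values: 11, 12 (2 points).
  x = 2: rhs = 11, matching y values: none (0 points).
  x = 3: rhs = 5, matching y values: none (0 points).
  x = 4: rhs = 17, matching y values: none (0 points).
  x = 5: rhs = 7, matching y values: none (0 points).
  x = 6: rhs = 4, matching y values: 2, 21 (2 points).
  x = 7: rhs = 14, matching y values: none (0 points).
  x = 8: rhs = 20, matching y values: none (0 points).
  x = 9: rhs = 5, matching y values: none (0 points).
  x = 10: rhs = 21, matching y values: none (0 points).
  x = 11: rhs = 5, matching y values: none (0 points).
  x = 12: rhs = 9, matching y values: 3, 20 (2 points).
  x = 13: rhs = 16, matching y values: 4, 19 (2 points).
  x = 14: rhs = 9, matching y values: 3, 20 (2 points).
  x = 15: rhs = 17, matching y values: none (0 points).
  x = 16: rhs = 0, matching y values: 0 (1 points).
  x = 17: rhs = 10, matching y values: none (0 points).
  x = 18: rhs = 7, matching y values: none (0 points).
  x = 19: rhs = 20, matching y values: none (0 points).
  x = 20: rhs = 9, matching y values: 3, 20 (2 points).
  x = 21: rhs = 3, matching y values: 7, 16 (2 points).
  x = 22: rhs = 8, matching y values: 10, 13 (2 points).
Total affine count: 17.
Full point count |E(F_23)| = 17 + 1 = 18.
Hasse bound: |18 − (23+1)| = |-6| = 6 ≤ 2√23 ≈ 9.5917 ✓.


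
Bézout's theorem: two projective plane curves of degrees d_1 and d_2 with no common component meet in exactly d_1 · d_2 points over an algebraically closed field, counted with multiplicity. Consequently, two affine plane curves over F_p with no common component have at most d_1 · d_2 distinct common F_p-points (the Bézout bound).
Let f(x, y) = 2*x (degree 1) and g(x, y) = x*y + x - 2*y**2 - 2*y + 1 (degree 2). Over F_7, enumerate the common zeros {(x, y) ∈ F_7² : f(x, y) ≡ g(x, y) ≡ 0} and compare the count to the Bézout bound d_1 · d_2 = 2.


Common zeros: ∅; count = 0; Bézout bound = 2.

deg(f) = 1, deg(g) = 2, so Bézout bound = 2.
Scan x ∈ F_7. For each x, list the y ∈ F_7 with f(x, y) ≡ 0 and those with g(x, y) ≡ 0 (mod 7); the common zeros in that column are the intersection.
  x = 0: f ≡ 0 at y ∈ {0, 1, 2, 3, 4, 5, 6}; g ≡ 0 at y ∈ ∅; common: ∅.
  x = 1: f ≡ 0 at y ∈ ∅; g ≡ 0 at y ∈ ∅; common: ∅.
  x = 2: f ≡ 0 at y ∈ ∅; g ≡ 0 at y ∈ ∅; common: ∅.
  x = 3: f ≡ 0 at y ∈ ∅; g ≡ 0 at y ∈ ∅; common: ∅.
  x = 4: f ≡ 0 at y ∈ ∅; g ≡ 0 at y ∈ {3, 5}; common: ∅.
  x = 5: f ≡ 0 at y ∈ ∅; g ≡ 0 at y ∈ {1, 4}; common: ∅.
  x = 6: f ≡ 0 at y ∈ ∅; g ≡ 0 at y ∈ {0, 2}; common: ∅.
Collecting: common zeros = ∅, so the count is 0.
Comparison with the Bézout bound: 0 ≤ 2 = deg(f)·deg(g), as expected for curves with no common component (the affine F_7-count falls short of the bound because intersections may lie at infinity, over extension fields, or carry multiplicity).


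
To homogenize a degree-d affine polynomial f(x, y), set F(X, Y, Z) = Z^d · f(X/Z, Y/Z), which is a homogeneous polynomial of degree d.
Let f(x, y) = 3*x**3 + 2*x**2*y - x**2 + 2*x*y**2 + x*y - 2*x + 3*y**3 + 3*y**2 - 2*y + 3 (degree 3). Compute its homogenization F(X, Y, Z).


F(X, Y, Z) = 3*X**3 + 2*X**2*Y - X**2*Z + 2*X*Y**2 + X*Y*Z - 2*X*Z**2 + 3*Y**3 + 3*Y**2*Z - 2*Y*Z**2 + 3*Z**3

deg(f) = 3.
Substitute x = X/Z, y = Y/Z into f, then multiply by Z^3.
  monomial 3·x^3·y^0 ↦ 3·X^3·Y^0·Z^0.
  monomial 2·x^2·y^1 ↦ 2·X^2·Y^1·Z^0.
  monomial -1·x^2·y^0 ↦ -1·X^2·Y^0·Z^1.
  monomial 2·x^1·y^2 ↦ 2·X^1·Y^2·Z^0.
  monomial 1·x^1·y^1 ↦ 1·X^1·Y^1·Z^1.
  monomial -2·x^1·y^0 ↦ -2·X^1·Y^0·Z^2.
  monomial 3·x^0·y^3 ↦ 3·X^0·Y^3·Z^0.
  monomial 3·x^0·y^2 ↦ 3·X^0·Y^2·Z^1.
  monomial -2·x^0·y^1 ↦ -2·X^0·Y^1·Z^2.
  monomial 3·x^0·y^0 ↦ 3·X^0·Y^0·Z^3.
Collecting: F(X, Y, Z) = 3*X**3 + 2*X**2*Y - X**2*Z + 2*X*Y**2 + X*Y*Z - 2*X*Z**2 + 3*Y**3 + 3*Y**2*Z - 2*Y*Z**2 + 3*Z**3.


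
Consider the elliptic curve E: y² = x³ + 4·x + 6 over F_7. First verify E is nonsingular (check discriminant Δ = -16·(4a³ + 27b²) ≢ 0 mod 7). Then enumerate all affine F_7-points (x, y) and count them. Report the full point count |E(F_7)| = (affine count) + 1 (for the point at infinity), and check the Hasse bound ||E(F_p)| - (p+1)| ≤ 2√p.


Affine points = {(1, 2), (1, 5), (2, 1), (2, 6), (4, 3), (4, 4), (5, 2), (5, 5), (6, 1), (6, 6)}; affine count = 10; |E(F_7)| = 11.

Discriminant check: Δ ∝ 4a³ + 27b² = 4·4³ + 27·6² = 4·64 + 27·36 ≡ 3 (mod 7). Nonzero ⇒ E is nonsingular.
For each x ∈ F_7, compute rhs = x³ + 4·x + 6 mod 7, then count y ∈ F_7 with y² ≡ rhs.
  x = 0: rhs = 6, matching y values: none (0 points).
  x = 1: rhs = 4, matching y values: 2, 5 (2 points).
  x = 2: rhs = 1, matching y values: 1, 6 (2 points).
  x = 3: rhs = 3, matching y values: none (0 points).
  x = 4: rhs = 2, matching y values: 3, 4 (2 points).
  x = 5: rhs = 4, matching y values: 2, 5 (2 points).
  x = 6: rhs = 1, matching y values: 1, 6 (2 points).
Total affine count: 10.
Full point count |E(F_7)| = 10 + 1 = 11.
Hasse bound: |11 − (7+1)| = |3| = 3 ≤ 2√7 ≈ 5.2915 ✓.


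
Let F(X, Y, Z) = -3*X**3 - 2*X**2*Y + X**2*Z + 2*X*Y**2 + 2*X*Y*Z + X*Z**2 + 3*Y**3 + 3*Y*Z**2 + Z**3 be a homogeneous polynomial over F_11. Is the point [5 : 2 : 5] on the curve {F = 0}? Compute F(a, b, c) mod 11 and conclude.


F(5,2,5) ≡ 5 (mod 11); P is NOT on the curve.

Evaluate F(5, 2, 5) term-by-term (mod 11).
  -3*X**3 ↦ -3·125·1·1 = -375
  -2*X**2*Y ↦ -2·25·2·1 = -100
  X**2*Z ↦ 1·25·1·5 = 125
  2*X*Y**2 ↦ 2·5·4·1 = 40
  2*X*Y*Z ↦ 2·5·2·5 = 100
  X*Z**2 ↦ 1·5·1·25 = 125
  3*Y**3 ↦ 3·1·8·1 = 24
  3*Y*Z**2 ↦ 3·1·2·25 = 150
  Z**3 ↦ 1·1·1·125 = 125
Sum: F(5, 2, 5) = (-375) + (-100) + (125) + (40) + (100) + (125) + (24) + (150) + (125) = 214.
Reducing mod 11: 214 ≡ 5 (mod 11).
Since F(a, b, c) ≡ 5 ≠ 0 (mod 11), P does NOT lie on the curve.


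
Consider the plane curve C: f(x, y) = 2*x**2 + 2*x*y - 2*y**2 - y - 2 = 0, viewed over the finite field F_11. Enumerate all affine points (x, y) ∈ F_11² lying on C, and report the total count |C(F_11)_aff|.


Affine F_11-points: {(1, 0), (1, 6), (4, 3), (4, 6), (5, 1), (5, 9), (8, 4), (8, 9), (10, 0), (10, 4)}; count = 10.

For each of the 121 pairs (x, y) ∈ F_11², evaluate f(x, y) mod 11. Record the zeros.
  x = 0: [0↦9, 1↦6, 2↦10, 3↦10, 4↦6, 5↦9, 6↦8, 7↦3, 8↦5, 9↦3, 10↦8]  zeros at y ∈ ∅
  x = 1: [0↦0, 1↦10, 2↦5, 3↦7, 4↦5, 5↦10, 6↦0, 7↦8, 8↦1, 9↦1, 10↦8]  zeros at y ∈ {0, 6}
  x = 2: [0↦6, 1↦7, 2↦4, 3↦8, 4↦8, 5↦4, 6↦7, 7↦6, 8↦1, 9↦3, 10↦1]  zeros at y ∈ ∅
  x = 3: [0↦5, 1↦8, 2↦7, 3↦2, 4↦4, 5↦2, 6↦7, 7↦8, 8↦5, 9↦9, 10↦9]  zeros at y ∈ ∅
  x = 4: [0↦8, 1↦2, 2↦3, 3↦0, 4↦4, 5↦4, 6↦0, 7↦3, 8↦2, 9↦8, 10↦10]  zeros at y ∈ {3, 6}
  x = 5: [0↦4, 1↦0, 2↦3, 3↦2, 4↦8, 5↦10, 6↦8, 7↦2, 8↦3, 9↦0, 10↦4]  zeros at y ∈ {1, 9}
  x = 6: [0↦4, 1↦2, 2↦7, 3↦8, 4↦5, 5↦9, 6↦9, 7↦5, 8↦8, 9↦7, 10↦2]  zeros at y ∈ ∅
  x = 7: [0↦8, 1↦8, 2↦4, 3↦7, 4↦6, 5↦1, 6↦3, 7↦1, 8↦6, 9↦7, 10↦4]  zeros at y ∈ ∅
  x = 8: [0↦5, 1↦7, 2↦5, 3↦10, 4↦0, 5↦8, 6↦1, 7↦1, 8↦8, 9↦0, 10↦10]  zeros at y ∈ {4, 9}
  x = 9: [0↦6, 1↦10, 2↦10, 3↦6, 4↦9, 5↦8, 6↦3, 7↦5, 8↦3, 9↦8, 10↦9]  zeros at y ∈ ∅
  x = 10: [0↦0, 1↦6, 2↦8, 3↦6, 4↦0, 5↦1, 6↦9, 7↦2, 8↦2, 9↦9, 10↦1]  zeros at y ∈ {0, 4}
Collecting zeros: affine points = {(1, 0), (1, 6), (4, 3), (4, 6), (5, 1), (5, 9), (8, 4), (8, 9), (10, 0), (10, 4)}.
Total count |C(F_11)_aff| = 10.


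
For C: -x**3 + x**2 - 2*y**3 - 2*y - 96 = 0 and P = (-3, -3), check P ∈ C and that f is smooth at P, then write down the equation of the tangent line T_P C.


Tangent line at P: -33*x - 56*y - 267 = 0.

Step 1: f(-3, -3) = 0, so P lies on C.
Step 2: partial derivatives
  f_x(x, y) = -3*x**2 + 2*x, f_y(x, y) = -6*y**2 - 2.
  f_x(P) = -33, f_y(P) = -56 (gradient nonzero, so P is smooth).
Step 3: tangent line at P: -33·(x − -3) + -56·(y − -3) = 0.
Expanding: -33*x - 56*y - 267 = 0.


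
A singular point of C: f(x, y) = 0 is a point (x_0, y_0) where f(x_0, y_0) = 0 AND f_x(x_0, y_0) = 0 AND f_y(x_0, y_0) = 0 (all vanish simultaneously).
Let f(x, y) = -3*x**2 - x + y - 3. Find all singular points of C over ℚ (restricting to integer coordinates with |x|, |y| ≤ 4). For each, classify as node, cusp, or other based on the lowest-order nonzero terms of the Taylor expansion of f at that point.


No singular points in the scanned grid; C is smooth there.

Compute partial derivatives:
  f_x = -6*x - 1.
  f_y = 1.
f_y = 1 is a nonzero constant, so f_y never vanishes: no point (x, y) can satisfy f = f_x = f_y = 0. In particular no (x, y) ∈ {−4, ..., 4}² is singular; the curve is smooth.


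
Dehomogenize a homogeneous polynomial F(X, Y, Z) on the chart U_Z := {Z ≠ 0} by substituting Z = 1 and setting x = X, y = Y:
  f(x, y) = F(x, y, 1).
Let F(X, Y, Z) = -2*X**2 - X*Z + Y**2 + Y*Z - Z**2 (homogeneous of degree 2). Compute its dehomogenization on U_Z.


f(x, y) = -2*x**2 - x + y**2 + y - 1

On U_Z we set Z = 1. Each monomial c·X^i·Y^j·Z^k in F becomes c·x^i·y^j·1^k = c·x^i·y^j.
Substituting Z = 1: F(X, Y, 1) = -2*x**2 - x + y**2 + y - 1.
Note: deg(f) ≤ deg(F) = 2; strict inequality happens when F is divisible by Z (lost terms).


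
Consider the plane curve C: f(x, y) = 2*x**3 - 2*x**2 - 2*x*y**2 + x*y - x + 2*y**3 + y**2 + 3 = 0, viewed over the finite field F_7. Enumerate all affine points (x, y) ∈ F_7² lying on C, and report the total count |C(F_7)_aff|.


Affine F_7-points: {(0, 4), (2, 3), (4, 2), (4, 3), (5, 1), (5, 6), (6, 0)}; count = 7.

For each of the 49 pairs (x, y) ∈ F_7², evaluate f(x, y) mod 7. Record the zeros.
  x = 0: [0↦3, 1↦6, 2↦2, 3↦3, 4↦0, 5↦5, 6↦2]  zeros at y ∈ {4}
  x = 1: [0↦2, 1↦4, 2↦2, 3↦1, 4↦6, 5↦1, 6↦5]  zeros at y ∈ ∅
  x = 2: [0↦2, 1↦3, 2↦3, 3↦0, 4↦6, 5↦5, 6↦2]  zeros at y ∈ {3}
  x = 3: [0↦1, 1↦1, 2↦3, 3↦5, 4↦5, 5↦1, 6↦5]  zeros at y ∈ ∅
  x = 4: [0↦4, 1↦3, 2↦0, 3↦0, 4↦1, 5↦1, 6↦5]  zeros at y ∈ {2, 3}
  x = 5: [0↦2, 1↦0, 2↦6, 3↦4, 4↦6, 5↦3, 6↦0]  zeros at y ∈ {1, 6}
  x = 6: [0↦0, 1↦4, 2↦5, 3↦1, 4↦4, 5↦5, 6↦2]  zeros at y ∈ {0}
Collecting zeros: affine points = {(0, 4), (2, 3), (4, 2), (4, 3), (5, 1), (5, 6), (6, 0)}.
Total count |C(F_7)_aff| = 7.


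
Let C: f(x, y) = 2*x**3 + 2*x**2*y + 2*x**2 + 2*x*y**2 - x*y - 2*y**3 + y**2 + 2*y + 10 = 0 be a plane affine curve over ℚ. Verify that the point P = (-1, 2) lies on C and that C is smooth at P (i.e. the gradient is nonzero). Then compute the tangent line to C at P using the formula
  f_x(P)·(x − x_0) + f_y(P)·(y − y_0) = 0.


Tangent line at P: 46 - 23*y = 0.

Step 1: f(-1, 2) = 0, so P lies on C.
Step 2: partial derivatives
  f_x(x, y) = 6*x**2 + 4*x*y + 4*x + 2*y**2 - y, f_y(x, y) = 2*x**2 + 4*x*y - x - 6*y**2 + 2*y + 2.
  f_x(P) = 0, f_y(P) = -23 (gradient nonzero, so P is smooth).
Step 3: tangent line at P: 0·(x − -1) + -23·(y − 2) = 0.
Expanding: 46 - 23*y = 0.


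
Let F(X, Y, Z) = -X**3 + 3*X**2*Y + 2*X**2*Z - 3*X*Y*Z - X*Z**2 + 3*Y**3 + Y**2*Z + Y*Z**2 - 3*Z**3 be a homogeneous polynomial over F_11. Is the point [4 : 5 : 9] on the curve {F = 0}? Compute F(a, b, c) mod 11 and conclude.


F(4,5,9) ≡ 2 (mod 11); P is NOT on the curve.

Evaluate F(4, 5, 9) term-by-term (mod 11).
  -X**3 ↦ -1·64·1·1 = -64
  3*X**2*Y ↦ 3·16·5·1 = 240
  2*X**2*Z ↦ 2·16·1·9 = 288
  -3*X*Y*Z ↦ -3·4·5·9 = -540
  -X*Z**2 ↦ -1·4·1·81 = -324
  3*Y**3 ↦ 3·1·125·1 = 375
  Y**2*Z ↦ 1·1·25·9 = 225
  Y*Z**2 ↦ 1·1·5·81 = 405
  -3*Z**3 ↦ -3·1·1·729 = -2187
Sum: F(4, 5, 9) = (-64) + (240) + (288) + (-540) + (-324) + (375) + (225) + (405) + (-2187) = -1582.
Reducing mod 11: -1582 ≡ 2 (mod 11).
Since F(a, b, c) ≡ 2 ≠ 0 (mod 11), P does NOT lie on the curve.


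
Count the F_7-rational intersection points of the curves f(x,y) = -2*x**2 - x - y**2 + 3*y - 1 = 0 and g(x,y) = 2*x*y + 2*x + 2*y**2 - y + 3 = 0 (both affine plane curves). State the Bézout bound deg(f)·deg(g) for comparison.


Common zeros: {(6, 1)}; count = 1; Bézout bound = 4.

deg(f) = 2, deg(g) = 2, so Bézout bound = 4.
Scan x ∈ F_7. For each x, list the y ∈ F_7 with f(x, y) ≡ 0 and those with g(x, y) ≡ 0 (mod 7); the common zeros in that column are the intersection.
  x = 0: f ≡ 0 at y ∈ ∅; g ≡ 0 at y ∈ ∅; common: ∅.
  x = 1: f ≡ 0 at y ∈ {5}; g ≡ 0 at y ∈ ∅; common: ∅.
  x = 2: f ≡ 0 at y ∈ {5}; g ≡ 0 at y ∈ {0, 2}; common: ∅.
  x = 3: f ≡ 0 at y ∈ ∅; g ≡ 0 at y ∈ {3, 5}; common: ∅.
  x = 4: f ≡ 0 at y ∈ {1, 2}; g ≡ 0 at y ∈ ∅; common: ∅.
  x = 5: f ≡ 0 at y ∈ {0, 3}; g ≡ 0 at y ∈ ∅; common: ∅.
  x = 6: f ≡ 0 at y ∈ {1, 2}; g ≡ 0 at y ∈ {1, 4}; common: {1}.
Collecting: common zeros = {(6, 1)}, so the count is 1.
Comparison with the Bézout bound: 1 ≤ 4 = deg(f)·deg(g), as expected for curves with no common component (the affine F_7-count falls short of the bound because intersections may lie at infinity, over extension fields, or carry multiplicity).
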